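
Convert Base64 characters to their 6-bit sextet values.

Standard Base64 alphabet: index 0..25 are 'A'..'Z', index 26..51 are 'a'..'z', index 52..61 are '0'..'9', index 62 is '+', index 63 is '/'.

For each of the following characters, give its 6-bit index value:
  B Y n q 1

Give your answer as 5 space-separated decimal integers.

Answer: 1 24 39 42 53

Derivation:
'B': A..Z range, ord('B') − ord('A') = 1
'Y': A..Z range, ord('Y') − ord('A') = 24
'n': a..z range, 26 + ord('n') − ord('a') = 39
'q': a..z range, 26 + ord('q') − ord('a') = 42
'1': 0..9 range, 52 + ord('1') − ord('0') = 53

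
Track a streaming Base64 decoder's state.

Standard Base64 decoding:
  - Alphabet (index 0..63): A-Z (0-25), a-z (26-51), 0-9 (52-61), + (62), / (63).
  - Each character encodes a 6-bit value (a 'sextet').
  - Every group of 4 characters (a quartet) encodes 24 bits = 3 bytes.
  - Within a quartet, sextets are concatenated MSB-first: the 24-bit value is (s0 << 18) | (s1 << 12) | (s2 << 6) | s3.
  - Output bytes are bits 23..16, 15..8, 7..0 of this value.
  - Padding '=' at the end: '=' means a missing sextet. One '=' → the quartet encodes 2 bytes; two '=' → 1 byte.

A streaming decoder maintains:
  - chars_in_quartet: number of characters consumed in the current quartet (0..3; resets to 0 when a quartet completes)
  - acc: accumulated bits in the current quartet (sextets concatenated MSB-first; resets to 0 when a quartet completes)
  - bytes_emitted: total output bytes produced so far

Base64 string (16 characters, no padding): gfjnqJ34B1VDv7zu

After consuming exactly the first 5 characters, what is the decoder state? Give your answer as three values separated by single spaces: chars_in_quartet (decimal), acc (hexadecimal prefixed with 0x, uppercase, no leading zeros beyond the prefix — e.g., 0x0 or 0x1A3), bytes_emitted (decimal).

Answer: 1 0x2A 3

Derivation:
After char 0 ('g'=32): chars_in_quartet=1 acc=0x20 bytes_emitted=0
After char 1 ('f'=31): chars_in_quartet=2 acc=0x81F bytes_emitted=0
After char 2 ('j'=35): chars_in_quartet=3 acc=0x207E3 bytes_emitted=0
After char 3 ('n'=39): chars_in_quartet=4 acc=0x81F8E7 -> emit 81 F8 E7, reset; bytes_emitted=3
After char 4 ('q'=42): chars_in_quartet=1 acc=0x2A bytes_emitted=3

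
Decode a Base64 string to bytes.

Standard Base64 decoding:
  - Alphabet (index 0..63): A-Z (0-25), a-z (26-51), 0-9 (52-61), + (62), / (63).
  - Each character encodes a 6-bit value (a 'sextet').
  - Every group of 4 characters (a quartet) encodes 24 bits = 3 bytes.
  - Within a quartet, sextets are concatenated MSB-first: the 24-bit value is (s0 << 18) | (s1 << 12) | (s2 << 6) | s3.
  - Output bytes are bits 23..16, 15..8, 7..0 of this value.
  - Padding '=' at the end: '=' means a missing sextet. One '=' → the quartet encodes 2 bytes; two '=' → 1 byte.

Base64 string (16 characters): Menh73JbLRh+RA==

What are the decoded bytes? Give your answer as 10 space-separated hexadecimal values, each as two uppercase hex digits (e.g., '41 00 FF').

Answer: 31 E9 E1 EF 72 5B 2D 18 7E 44

Derivation:
After char 0 ('M'=12): chars_in_quartet=1 acc=0xC bytes_emitted=0
After char 1 ('e'=30): chars_in_quartet=2 acc=0x31E bytes_emitted=0
After char 2 ('n'=39): chars_in_quartet=3 acc=0xC7A7 bytes_emitted=0
After char 3 ('h'=33): chars_in_quartet=4 acc=0x31E9E1 -> emit 31 E9 E1, reset; bytes_emitted=3
After char 4 ('7'=59): chars_in_quartet=1 acc=0x3B bytes_emitted=3
After char 5 ('3'=55): chars_in_quartet=2 acc=0xEF7 bytes_emitted=3
After char 6 ('J'=9): chars_in_quartet=3 acc=0x3BDC9 bytes_emitted=3
After char 7 ('b'=27): chars_in_quartet=4 acc=0xEF725B -> emit EF 72 5B, reset; bytes_emitted=6
After char 8 ('L'=11): chars_in_quartet=1 acc=0xB bytes_emitted=6
After char 9 ('R'=17): chars_in_quartet=2 acc=0x2D1 bytes_emitted=6
After char 10 ('h'=33): chars_in_quartet=3 acc=0xB461 bytes_emitted=6
After char 11 ('+'=62): chars_in_quartet=4 acc=0x2D187E -> emit 2D 18 7E, reset; bytes_emitted=9
After char 12 ('R'=17): chars_in_quartet=1 acc=0x11 bytes_emitted=9
After char 13 ('A'=0): chars_in_quartet=2 acc=0x440 bytes_emitted=9
Padding '==': partial quartet acc=0x440 -> emit 44; bytes_emitted=10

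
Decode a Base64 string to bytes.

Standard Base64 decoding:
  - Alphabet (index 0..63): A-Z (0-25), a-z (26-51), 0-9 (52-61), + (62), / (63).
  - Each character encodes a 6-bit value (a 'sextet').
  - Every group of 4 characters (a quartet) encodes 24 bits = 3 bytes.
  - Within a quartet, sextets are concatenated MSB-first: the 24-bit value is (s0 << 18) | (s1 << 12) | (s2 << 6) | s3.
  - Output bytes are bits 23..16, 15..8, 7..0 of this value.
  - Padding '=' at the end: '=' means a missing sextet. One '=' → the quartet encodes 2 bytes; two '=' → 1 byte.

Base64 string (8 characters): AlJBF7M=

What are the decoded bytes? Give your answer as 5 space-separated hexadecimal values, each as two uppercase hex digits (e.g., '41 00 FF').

After char 0 ('A'=0): chars_in_quartet=1 acc=0x0 bytes_emitted=0
After char 1 ('l'=37): chars_in_quartet=2 acc=0x25 bytes_emitted=0
After char 2 ('J'=9): chars_in_quartet=3 acc=0x949 bytes_emitted=0
After char 3 ('B'=1): chars_in_quartet=4 acc=0x25241 -> emit 02 52 41, reset; bytes_emitted=3
After char 4 ('F'=5): chars_in_quartet=1 acc=0x5 bytes_emitted=3
After char 5 ('7'=59): chars_in_quartet=2 acc=0x17B bytes_emitted=3
After char 6 ('M'=12): chars_in_quartet=3 acc=0x5ECC bytes_emitted=3
Padding '=': partial quartet acc=0x5ECC -> emit 17 B3; bytes_emitted=5

Answer: 02 52 41 17 B3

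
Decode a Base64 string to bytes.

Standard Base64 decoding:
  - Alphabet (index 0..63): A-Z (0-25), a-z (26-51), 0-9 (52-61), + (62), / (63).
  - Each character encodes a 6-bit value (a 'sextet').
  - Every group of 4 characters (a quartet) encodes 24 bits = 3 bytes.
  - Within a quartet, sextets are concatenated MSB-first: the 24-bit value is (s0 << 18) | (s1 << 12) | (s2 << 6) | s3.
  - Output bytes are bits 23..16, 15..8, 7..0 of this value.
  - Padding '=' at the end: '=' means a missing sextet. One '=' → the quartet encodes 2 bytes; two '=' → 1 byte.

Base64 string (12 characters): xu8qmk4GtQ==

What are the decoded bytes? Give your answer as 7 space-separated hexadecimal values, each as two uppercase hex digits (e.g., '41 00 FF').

After char 0 ('x'=49): chars_in_quartet=1 acc=0x31 bytes_emitted=0
After char 1 ('u'=46): chars_in_quartet=2 acc=0xC6E bytes_emitted=0
After char 2 ('8'=60): chars_in_quartet=3 acc=0x31BBC bytes_emitted=0
After char 3 ('q'=42): chars_in_quartet=4 acc=0xC6EF2A -> emit C6 EF 2A, reset; bytes_emitted=3
After char 4 ('m'=38): chars_in_quartet=1 acc=0x26 bytes_emitted=3
After char 5 ('k'=36): chars_in_quartet=2 acc=0x9A4 bytes_emitted=3
After char 6 ('4'=56): chars_in_quartet=3 acc=0x26938 bytes_emitted=3
After char 7 ('G'=6): chars_in_quartet=4 acc=0x9A4E06 -> emit 9A 4E 06, reset; bytes_emitted=6
After char 8 ('t'=45): chars_in_quartet=1 acc=0x2D bytes_emitted=6
After char 9 ('Q'=16): chars_in_quartet=2 acc=0xB50 bytes_emitted=6
Padding '==': partial quartet acc=0xB50 -> emit B5; bytes_emitted=7

Answer: C6 EF 2A 9A 4E 06 B5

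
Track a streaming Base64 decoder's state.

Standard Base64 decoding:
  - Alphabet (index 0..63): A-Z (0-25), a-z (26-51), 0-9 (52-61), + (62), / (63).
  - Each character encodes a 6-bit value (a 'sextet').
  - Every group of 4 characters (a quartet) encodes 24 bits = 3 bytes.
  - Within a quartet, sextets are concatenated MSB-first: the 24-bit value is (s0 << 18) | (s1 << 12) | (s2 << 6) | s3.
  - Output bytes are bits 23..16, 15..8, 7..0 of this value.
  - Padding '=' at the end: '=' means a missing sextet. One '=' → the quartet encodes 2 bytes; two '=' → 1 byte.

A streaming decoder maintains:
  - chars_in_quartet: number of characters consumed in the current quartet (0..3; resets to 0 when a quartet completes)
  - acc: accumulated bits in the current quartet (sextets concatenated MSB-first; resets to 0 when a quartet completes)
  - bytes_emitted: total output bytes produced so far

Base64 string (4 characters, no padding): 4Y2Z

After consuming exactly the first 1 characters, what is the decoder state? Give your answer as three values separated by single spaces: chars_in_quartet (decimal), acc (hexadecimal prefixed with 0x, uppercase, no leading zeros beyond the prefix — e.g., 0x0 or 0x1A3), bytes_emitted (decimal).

Answer: 1 0x38 0

Derivation:
After char 0 ('4'=56): chars_in_quartet=1 acc=0x38 bytes_emitted=0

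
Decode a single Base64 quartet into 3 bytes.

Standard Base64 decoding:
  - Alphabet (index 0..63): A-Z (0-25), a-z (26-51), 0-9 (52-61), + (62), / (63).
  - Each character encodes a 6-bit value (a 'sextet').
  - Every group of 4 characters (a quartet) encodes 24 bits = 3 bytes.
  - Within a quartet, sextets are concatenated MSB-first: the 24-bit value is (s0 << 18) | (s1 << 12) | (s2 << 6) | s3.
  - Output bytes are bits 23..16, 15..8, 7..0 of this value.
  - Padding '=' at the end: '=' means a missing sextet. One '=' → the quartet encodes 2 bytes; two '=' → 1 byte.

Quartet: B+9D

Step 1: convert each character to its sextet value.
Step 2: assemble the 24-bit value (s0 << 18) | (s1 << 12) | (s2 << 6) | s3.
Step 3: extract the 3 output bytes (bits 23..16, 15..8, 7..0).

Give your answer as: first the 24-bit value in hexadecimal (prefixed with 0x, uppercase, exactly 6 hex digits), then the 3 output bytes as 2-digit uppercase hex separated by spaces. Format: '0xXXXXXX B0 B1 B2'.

Answer: 0x07EF43 07 EF 43

Derivation:
Sextets: B=1, +=62, 9=61, D=3
24-bit: (1<<18) | (62<<12) | (61<<6) | 3
      = 0x040000 | 0x03E000 | 0x000F40 | 0x000003
      = 0x07EF43
Bytes: (v>>16)&0xFF=07, (v>>8)&0xFF=EF, v&0xFF=43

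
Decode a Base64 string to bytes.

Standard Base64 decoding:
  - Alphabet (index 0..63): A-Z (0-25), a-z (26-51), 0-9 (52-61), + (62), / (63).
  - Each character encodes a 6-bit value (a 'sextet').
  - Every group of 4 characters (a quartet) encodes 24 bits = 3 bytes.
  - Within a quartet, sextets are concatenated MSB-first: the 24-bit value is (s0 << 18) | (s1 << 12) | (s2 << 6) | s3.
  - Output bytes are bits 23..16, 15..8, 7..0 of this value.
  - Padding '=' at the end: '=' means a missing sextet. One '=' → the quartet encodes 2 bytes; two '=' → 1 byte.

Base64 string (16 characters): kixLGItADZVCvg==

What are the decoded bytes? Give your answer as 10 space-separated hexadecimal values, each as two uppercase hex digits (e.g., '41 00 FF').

After char 0 ('k'=36): chars_in_quartet=1 acc=0x24 bytes_emitted=0
After char 1 ('i'=34): chars_in_quartet=2 acc=0x922 bytes_emitted=0
After char 2 ('x'=49): chars_in_quartet=3 acc=0x248B1 bytes_emitted=0
After char 3 ('L'=11): chars_in_quartet=4 acc=0x922C4B -> emit 92 2C 4B, reset; bytes_emitted=3
After char 4 ('G'=6): chars_in_quartet=1 acc=0x6 bytes_emitted=3
After char 5 ('I'=8): chars_in_quartet=2 acc=0x188 bytes_emitted=3
After char 6 ('t'=45): chars_in_quartet=3 acc=0x622D bytes_emitted=3
After char 7 ('A'=0): chars_in_quartet=4 acc=0x188B40 -> emit 18 8B 40, reset; bytes_emitted=6
After char 8 ('D'=3): chars_in_quartet=1 acc=0x3 bytes_emitted=6
After char 9 ('Z'=25): chars_in_quartet=2 acc=0xD9 bytes_emitted=6
After char 10 ('V'=21): chars_in_quartet=3 acc=0x3655 bytes_emitted=6
After char 11 ('C'=2): chars_in_quartet=4 acc=0xD9542 -> emit 0D 95 42, reset; bytes_emitted=9
After char 12 ('v'=47): chars_in_quartet=1 acc=0x2F bytes_emitted=9
After char 13 ('g'=32): chars_in_quartet=2 acc=0xBE0 bytes_emitted=9
Padding '==': partial quartet acc=0xBE0 -> emit BE; bytes_emitted=10

Answer: 92 2C 4B 18 8B 40 0D 95 42 BE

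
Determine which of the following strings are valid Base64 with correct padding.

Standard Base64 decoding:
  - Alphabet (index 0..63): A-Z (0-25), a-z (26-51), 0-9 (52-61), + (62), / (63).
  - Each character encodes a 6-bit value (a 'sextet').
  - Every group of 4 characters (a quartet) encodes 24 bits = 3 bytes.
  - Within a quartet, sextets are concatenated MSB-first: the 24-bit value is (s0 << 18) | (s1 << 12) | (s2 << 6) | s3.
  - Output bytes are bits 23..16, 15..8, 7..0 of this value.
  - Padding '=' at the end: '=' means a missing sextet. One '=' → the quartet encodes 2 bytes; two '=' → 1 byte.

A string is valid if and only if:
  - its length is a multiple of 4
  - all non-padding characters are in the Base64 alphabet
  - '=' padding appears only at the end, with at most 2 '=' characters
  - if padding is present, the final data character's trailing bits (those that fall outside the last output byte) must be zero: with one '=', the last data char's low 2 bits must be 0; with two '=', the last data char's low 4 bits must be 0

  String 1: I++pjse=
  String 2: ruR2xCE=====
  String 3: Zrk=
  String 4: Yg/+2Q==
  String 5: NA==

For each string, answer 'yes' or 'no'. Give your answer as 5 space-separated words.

Answer: no no yes yes yes

Derivation:
String 1: 'I++pjse=' → invalid (bad trailing bits)
String 2: 'ruR2xCE=====' → invalid (5 pad chars (max 2))
String 3: 'Zrk=' → valid
String 4: 'Yg/+2Q==' → valid
String 5: 'NA==' → valid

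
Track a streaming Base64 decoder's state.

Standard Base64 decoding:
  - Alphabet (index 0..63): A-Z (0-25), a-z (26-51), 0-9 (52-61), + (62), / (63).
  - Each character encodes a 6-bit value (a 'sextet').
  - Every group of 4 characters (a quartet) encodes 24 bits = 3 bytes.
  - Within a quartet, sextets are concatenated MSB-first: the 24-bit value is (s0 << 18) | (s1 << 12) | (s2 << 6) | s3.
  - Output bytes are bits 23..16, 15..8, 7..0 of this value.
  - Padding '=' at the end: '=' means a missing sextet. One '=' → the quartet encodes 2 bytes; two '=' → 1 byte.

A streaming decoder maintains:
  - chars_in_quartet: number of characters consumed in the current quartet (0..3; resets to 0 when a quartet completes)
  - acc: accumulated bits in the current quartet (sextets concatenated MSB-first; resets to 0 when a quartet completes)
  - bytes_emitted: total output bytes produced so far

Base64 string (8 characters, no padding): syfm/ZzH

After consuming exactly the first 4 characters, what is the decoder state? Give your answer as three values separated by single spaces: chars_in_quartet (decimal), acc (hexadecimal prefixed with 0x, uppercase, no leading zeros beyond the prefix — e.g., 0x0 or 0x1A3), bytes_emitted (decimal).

After char 0 ('s'=44): chars_in_quartet=1 acc=0x2C bytes_emitted=0
After char 1 ('y'=50): chars_in_quartet=2 acc=0xB32 bytes_emitted=0
After char 2 ('f'=31): chars_in_quartet=3 acc=0x2CC9F bytes_emitted=0
After char 3 ('m'=38): chars_in_quartet=4 acc=0xB327E6 -> emit B3 27 E6, reset; bytes_emitted=3

Answer: 0 0x0 3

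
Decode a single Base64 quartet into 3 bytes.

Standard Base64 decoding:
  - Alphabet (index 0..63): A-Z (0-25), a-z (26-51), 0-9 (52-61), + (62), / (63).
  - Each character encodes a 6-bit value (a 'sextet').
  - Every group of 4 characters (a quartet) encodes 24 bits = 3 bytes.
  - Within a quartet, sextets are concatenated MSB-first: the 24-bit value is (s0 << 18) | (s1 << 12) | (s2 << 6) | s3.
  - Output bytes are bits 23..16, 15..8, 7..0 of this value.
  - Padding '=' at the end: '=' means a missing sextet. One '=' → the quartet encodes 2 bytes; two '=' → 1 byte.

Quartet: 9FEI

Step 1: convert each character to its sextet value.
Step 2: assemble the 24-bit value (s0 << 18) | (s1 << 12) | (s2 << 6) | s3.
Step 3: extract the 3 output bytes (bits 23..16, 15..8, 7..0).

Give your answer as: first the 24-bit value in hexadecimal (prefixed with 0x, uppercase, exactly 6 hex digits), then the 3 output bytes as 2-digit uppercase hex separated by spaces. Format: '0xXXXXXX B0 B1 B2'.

Sextets: 9=61, F=5, E=4, I=8
24-bit: (61<<18) | (5<<12) | (4<<6) | 8
      = 0xF40000 | 0x005000 | 0x000100 | 0x000008
      = 0xF45108
Bytes: (v>>16)&0xFF=F4, (v>>8)&0xFF=51, v&0xFF=08

Answer: 0xF45108 F4 51 08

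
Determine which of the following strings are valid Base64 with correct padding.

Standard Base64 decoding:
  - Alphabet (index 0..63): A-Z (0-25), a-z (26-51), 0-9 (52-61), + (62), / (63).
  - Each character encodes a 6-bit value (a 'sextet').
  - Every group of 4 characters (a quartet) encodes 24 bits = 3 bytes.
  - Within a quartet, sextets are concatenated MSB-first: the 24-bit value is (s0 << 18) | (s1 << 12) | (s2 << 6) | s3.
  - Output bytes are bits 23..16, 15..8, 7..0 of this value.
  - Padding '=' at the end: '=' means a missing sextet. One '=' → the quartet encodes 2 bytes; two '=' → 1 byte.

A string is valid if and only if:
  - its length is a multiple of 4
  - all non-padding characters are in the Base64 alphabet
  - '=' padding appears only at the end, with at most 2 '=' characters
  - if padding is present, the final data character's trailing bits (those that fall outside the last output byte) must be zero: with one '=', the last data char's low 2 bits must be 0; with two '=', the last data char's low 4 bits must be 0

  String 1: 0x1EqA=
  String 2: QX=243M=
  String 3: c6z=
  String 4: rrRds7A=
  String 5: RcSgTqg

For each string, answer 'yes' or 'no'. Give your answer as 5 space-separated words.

String 1: '0x1EqA=' → invalid (len=7 not mult of 4)
String 2: 'QX=243M=' → invalid (bad char(s): ['=']; '=' in middle)
String 3: 'c6z=' → invalid (bad trailing bits)
String 4: 'rrRds7A=' → valid
String 5: 'RcSgTqg' → invalid (len=7 not mult of 4)

Answer: no no no yes no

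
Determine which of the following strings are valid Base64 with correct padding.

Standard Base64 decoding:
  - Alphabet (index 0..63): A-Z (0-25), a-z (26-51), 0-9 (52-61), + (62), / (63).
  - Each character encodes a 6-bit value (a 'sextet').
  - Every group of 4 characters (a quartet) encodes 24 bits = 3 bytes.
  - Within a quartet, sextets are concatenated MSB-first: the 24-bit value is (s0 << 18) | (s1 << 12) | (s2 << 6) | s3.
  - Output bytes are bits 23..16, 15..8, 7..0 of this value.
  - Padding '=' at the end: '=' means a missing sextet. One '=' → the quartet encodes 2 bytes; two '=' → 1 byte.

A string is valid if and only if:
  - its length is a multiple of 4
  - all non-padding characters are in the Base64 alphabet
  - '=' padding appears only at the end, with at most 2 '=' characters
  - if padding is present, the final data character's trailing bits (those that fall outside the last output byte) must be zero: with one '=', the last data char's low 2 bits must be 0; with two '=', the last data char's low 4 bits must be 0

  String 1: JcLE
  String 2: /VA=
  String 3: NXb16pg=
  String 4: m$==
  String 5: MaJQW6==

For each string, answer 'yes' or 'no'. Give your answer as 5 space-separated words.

Answer: yes yes yes no no

Derivation:
String 1: 'JcLE' → valid
String 2: '/VA=' → valid
String 3: 'NXb16pg=' → valid
String 4: 'm$==' → invalid (bad char(s): ['$'])
String 5: 'MaJQW6==' → invalid (bad trailing bits)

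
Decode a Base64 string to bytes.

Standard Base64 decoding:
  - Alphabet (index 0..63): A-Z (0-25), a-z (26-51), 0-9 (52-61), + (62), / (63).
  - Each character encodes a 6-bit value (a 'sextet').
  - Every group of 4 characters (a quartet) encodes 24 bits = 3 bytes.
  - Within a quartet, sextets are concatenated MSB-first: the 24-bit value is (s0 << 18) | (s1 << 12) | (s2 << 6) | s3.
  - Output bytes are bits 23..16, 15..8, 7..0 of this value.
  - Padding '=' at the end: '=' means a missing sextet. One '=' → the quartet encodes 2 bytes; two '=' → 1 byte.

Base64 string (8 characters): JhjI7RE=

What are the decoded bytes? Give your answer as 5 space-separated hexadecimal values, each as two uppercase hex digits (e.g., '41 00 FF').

After char 0 ('J'=9): chars_in_quartet=1 acc=0x9 bytes_emitted=0
After char 1 ('h'=33): chars_in_quartet=2 acc=0x261 bytes_emitted=0
After char 2 ('j'=35): chars_in_quartet=3 acc=0x9863 bytes_emitted=0
After char 3 ('I'=8): chars_in_quartet=4 acc=0x2618C8 -> emit 26 18 C8, reset; bytes_emitted=3
After char 4 ('7'=59): chars_in_quartet=1 acc=0x3B bytes_emitted=3
After char 5 ('R'=17): chars_in_quartet=2 acc=0xED1 bytes_emitted=3
After char 6 ('E'=4): chars_in_quartet=3 acc=0x3B444 bytes_emitted=3
Padding '=': partial quartet acc=0x3B444 -> emit ED 11; bytes_emitted=5

Answer: 26 18 C8 ED 11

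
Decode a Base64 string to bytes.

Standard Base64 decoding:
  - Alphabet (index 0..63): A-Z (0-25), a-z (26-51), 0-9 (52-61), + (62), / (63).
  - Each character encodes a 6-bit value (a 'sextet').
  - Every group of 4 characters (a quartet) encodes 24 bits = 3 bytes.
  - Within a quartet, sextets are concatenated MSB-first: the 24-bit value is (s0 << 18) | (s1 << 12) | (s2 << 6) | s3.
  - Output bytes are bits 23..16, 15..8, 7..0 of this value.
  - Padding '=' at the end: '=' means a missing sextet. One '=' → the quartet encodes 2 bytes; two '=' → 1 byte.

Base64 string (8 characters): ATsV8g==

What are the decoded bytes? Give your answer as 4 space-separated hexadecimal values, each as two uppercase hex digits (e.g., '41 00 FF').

Answer: 01 3B 15 F2

Derivation:
After char 0 ('A'=0): chars_in_quartet=1 acc=0x0 bytes_emitted=0
After char 1 ('T'=19): chars_in_quartet=2 acc=0x13 bytes_emitted=0
After char 2 ('s'=44): chars_in_quartet=3 acc=0x4EC bytes_emitted=0
After char 3 ('V'=21): chars_in_quartet=4 acc=0x13B15 -> emit 01 3B 15, reset; bytes_emitted=3
After char 4 ('8'=60): chars_in_quartet=1 acc=0x3C bytes_emitted=3
After char 5 ('g'=32): chars_in_quartet=2 acc=0xF20 bytes_emitted=3
Padding '==': partial quartet acc=0xF20 -> emit F2; bytes_emitted=4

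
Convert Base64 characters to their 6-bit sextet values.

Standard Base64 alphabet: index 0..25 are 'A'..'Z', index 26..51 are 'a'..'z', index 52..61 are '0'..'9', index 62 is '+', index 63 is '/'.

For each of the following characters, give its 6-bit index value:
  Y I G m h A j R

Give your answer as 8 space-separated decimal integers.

Answer: 24 8 6 38 33 0 35 17

Derivation:
'Y': A..Z range, ord('Y') − ord('A') = 24
'I': A..Z range, ord('I') − ord('A') = 8
'G': A..Z range, ord('G') − ord('A') = 6
'm': a..z range, 26 + ord('m') − ord('a') = 38
'h': a..z range, 26 + ord('h') − ord('a') = 33
'A': A..Z range, ord('A') − ord('A') = 0
'j': a..z range, 26 + ord('j') − ord('a') = 35
'R': A..Z range, ord('R') − ord('A') = 17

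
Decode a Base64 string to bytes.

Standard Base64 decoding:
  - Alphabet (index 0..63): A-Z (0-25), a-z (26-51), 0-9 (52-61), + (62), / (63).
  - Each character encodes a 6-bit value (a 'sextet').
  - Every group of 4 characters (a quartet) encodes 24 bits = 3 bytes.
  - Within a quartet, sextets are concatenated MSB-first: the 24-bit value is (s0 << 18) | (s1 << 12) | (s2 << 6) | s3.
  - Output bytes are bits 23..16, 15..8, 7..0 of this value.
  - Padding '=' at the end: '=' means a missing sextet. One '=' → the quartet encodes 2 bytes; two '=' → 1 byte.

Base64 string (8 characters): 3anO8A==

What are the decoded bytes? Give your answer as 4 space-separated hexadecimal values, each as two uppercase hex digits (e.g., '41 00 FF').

After char 0 ('3'=55): chars_in_quartet=1 acc=0x37 bytes_emitted=0
After char 1 ('a'=26): chars_in_quartet=2 acc=0xDDA bytes_emitted=0
After char 2 ('n'=39): chars_in_quartet=3 acc=0x376A7 bytes_emitted=0
After char 3 ('O'=14): chars_in_quartet=4 acc=0xDDA9CE -> emit DD A9 CE, reset; bytes_emitted=3
After char 4 ('8'=60): chars_in_quartet=1 acc=0x3C bytes_emitted=3
After char 5 ('A'=0): chars_in_quartet=2 acc=0xF00 bytes_emitted=3
Padding '==': partial quartet acc=0xF00 -> emit F0; bytes_emitted=4

Answer: DD A9 CE F0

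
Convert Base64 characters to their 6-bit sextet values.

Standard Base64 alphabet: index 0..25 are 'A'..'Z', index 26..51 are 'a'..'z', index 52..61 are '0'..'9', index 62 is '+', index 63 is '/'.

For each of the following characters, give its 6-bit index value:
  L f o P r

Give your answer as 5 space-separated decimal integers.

Answer: 11 31 40 15 43

Derivation:
'L': A..Z range, ord('L') − ord('A') = 11
'f': a..z range, 26 + ord('f') − ord('a') = 31
'o': a..z range, 26 + ord('o') − ord('a') = 40
'P': A..Z range, ord('P') − ord('A') = 15
'r': a..z range, 26 + ord('r') − ord('a') = 43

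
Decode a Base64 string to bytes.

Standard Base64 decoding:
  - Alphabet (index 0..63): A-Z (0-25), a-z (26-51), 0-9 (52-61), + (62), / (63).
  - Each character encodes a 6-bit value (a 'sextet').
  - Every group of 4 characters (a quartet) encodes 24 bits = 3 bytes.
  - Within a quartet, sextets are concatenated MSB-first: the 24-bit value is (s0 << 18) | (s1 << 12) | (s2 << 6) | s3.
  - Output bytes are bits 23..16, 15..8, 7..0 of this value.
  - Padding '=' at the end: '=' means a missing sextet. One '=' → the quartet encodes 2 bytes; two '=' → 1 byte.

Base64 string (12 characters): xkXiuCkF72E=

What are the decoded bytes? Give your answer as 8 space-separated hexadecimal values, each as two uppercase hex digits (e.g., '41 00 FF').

After char 0 ('x'=49): chars_in_quartet=1 acc=0x31 bytes_emitted=0
After char 1 ('k'=36): chars_in_quartet=2 acc=0xC64 bytes_emitted=0
After char 2 ('X'=23): chars_in_quartet=3 acc=0x31917 bytes_emitted=0
After char 3 ('i'=34): chars_in_quartet=4 acc=0xC645E2 -> emit C6 45 E2, reset; bytes_emitted=3
After char 4 ('u'=46): chars_in_quartet=1 acc=0x2E bytes_emitted=3
After char 5 ('C'=2): chars_in_quartet=2 acc=0xB82 bytes_emitted=3
After char 6 ('k'=36): chars_in_quartet=3 acc=0x2E0A4 bytes_emitted=3
After char 7 ('F'=5): chars_in_quartet=4 acc=0xB82905 -> emit B8 29 05, reset; bytes_emitted=6
After char 8 ('7'=59): chars_in_quartet=1 acc=0x3B bytes_emitted=6
After char 9 ('2'=54): chars_in_quartet=2 acc=0xEF6 bytes_emitted=6
After char 10 ('E'=4): chars_in_quartet=3 acc=0x3BD84 bytes_emitted=6
Padding '=': partial quartet acc=0x3BD84 -> emit EF 61; bytes_emitted=8

Answer: C6 45 E2 B8 29 05 EF 61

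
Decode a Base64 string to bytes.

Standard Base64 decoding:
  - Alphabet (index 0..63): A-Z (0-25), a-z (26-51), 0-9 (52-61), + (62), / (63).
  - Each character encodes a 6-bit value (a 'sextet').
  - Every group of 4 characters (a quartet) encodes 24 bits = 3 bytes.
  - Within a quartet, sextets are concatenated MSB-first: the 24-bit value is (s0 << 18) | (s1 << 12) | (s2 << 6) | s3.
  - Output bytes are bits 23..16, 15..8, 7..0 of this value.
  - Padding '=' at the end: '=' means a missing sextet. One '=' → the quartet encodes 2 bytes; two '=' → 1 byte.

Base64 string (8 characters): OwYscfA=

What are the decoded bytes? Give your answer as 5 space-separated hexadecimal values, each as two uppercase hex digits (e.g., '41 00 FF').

After char 0 ('O'=14): chars_in_quartet=1 acc=0xE bytes_emitted=0
After char 1 ('w'=48): chars_in_quartet=2 acc=0x3B0 bytes_emitted=0
After char 2 ('Y'=24): chars_in_quartet=3 acc=0xEC18 bytes_emitted=0
After char 3 ('s'=44): chars_in_quartet=4 acc=0x3B062C -> emit 3B 06 2C, reset; bytes_emitted=3
After char 4 ('c'=28): chars_in_quartet=1 acc=0x1C bytes_emitted=3
After char 5 ('f'=31): chars_in_quartet=2 acc=0x71F bytes_emitted=3
After char 6 ('A'=0): chars_in_quartet=3 acc=0x1C7C0 bytes_emitted=3
Padding '=': partial quartet acc=0x1C7C0 -> emit 71 F0; bytes_emitted=5

Answer: 3B 06 2C 71 F0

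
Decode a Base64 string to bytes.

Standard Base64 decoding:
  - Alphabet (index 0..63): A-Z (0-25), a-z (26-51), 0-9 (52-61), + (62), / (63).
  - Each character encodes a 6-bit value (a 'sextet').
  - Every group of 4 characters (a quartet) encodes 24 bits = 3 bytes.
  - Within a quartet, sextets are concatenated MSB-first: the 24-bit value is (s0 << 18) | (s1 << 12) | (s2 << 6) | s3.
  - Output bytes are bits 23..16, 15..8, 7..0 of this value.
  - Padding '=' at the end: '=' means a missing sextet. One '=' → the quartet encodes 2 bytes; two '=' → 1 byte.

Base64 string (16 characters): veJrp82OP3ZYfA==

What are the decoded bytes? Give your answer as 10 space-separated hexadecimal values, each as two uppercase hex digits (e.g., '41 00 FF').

After char 0 ('v'=47): chars_in_quartet=1 acc=0x2F bytes_emitted=0
After char 1 ('e'=30): chars_in_quartet=2 acc=0xBDE bytes_emitted=0
After char 2 ('J'=9): chars_in_quartet=3 acc=0x2F789 bytes_emitted=0
After char 3 ('r'=43): chars_in_quartet=4 acc=0xBDE26B -> emit BD E2 6B, reset; bytes_emitted=3
After char 4 ('p'=41): chars_in_quartet=1 acc=0x29 bytes_emitted=3
After char 5 ('8'=60): chars_in_quartet=2 acc=0xA7C bytes_emitted=3
After char 6 ('2'=54): chars_in_quartet=3 acc=0x29F36 bytes_emitted=3
After char 7 ('O'=14): chars_in_quartet=4 acc=0xA7CD8E -> emit A7 CD 8E, reset; bytes_emitted=6
After char 8 ('P'=15): chars_in_quartet=1 acc=0xF bytes_emitted=6
After char 9 ('3'=55): chars_in_quartet=2 acc=0x3F7 bytes_emitted=6
After char 10 ('Z'=25): chars_in_quartet=3 acc=0xFDD9 bytes_emitted=6
After char 11 ('Y'=24): chars_in_quartet=4 acc=0x3F7658 -> emit 3F 76 58, reset; bytes_emitted=9
After char 12 ('f'=31): chars_in_quartet=1 acc=0x1F bytes_emitted=9
After char 13 ('A'=0): chars_in_quartet=2 acc=0x7C0 bytes_emitted=9
Padding '==': partial quartet acc=0x7C0 -> emit 7C; bytes_emitted=10

Answer: BD E2 6B A7 CD 8E 3F 76 58 7C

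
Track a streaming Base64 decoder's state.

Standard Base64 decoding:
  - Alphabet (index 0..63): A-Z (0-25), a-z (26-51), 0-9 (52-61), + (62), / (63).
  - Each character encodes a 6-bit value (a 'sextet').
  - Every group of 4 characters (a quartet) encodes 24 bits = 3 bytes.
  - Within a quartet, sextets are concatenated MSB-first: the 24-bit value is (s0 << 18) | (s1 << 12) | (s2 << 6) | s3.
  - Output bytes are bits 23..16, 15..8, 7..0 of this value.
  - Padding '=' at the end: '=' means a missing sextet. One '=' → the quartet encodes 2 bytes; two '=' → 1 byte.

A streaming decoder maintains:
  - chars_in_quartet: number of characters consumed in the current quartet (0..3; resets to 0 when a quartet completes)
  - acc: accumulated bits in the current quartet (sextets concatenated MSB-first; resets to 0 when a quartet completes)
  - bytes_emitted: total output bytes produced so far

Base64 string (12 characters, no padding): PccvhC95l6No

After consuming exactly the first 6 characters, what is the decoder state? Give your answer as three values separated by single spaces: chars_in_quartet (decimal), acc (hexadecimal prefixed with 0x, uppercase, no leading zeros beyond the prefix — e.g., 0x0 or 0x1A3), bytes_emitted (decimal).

After char 0 ('P'=15): chars_in_quartet=1 acc=0xF bytes_emitted=0
After char 1 ('c'=28): chars_in_quartet=2 acc=0x3DC bytes_emitted=0
After char 2 ('c'=28): chars_in_quartet=3 acc=0xF71C bytes_emitted=0
After char 3 ('v'=47): chars_in_quartet=4 acc=0x3DC72F -> emit 3D C7 2F, reset; bytes_emitted=3
After char 4 ('h'=33): chars_in_quartet=1 acc=0x21 bytes_emitted=3
After char 5 ('C'=2): chars_in_quartet=2 acc=0x842 bytes_emitted=3

Answer: 2 0x842 3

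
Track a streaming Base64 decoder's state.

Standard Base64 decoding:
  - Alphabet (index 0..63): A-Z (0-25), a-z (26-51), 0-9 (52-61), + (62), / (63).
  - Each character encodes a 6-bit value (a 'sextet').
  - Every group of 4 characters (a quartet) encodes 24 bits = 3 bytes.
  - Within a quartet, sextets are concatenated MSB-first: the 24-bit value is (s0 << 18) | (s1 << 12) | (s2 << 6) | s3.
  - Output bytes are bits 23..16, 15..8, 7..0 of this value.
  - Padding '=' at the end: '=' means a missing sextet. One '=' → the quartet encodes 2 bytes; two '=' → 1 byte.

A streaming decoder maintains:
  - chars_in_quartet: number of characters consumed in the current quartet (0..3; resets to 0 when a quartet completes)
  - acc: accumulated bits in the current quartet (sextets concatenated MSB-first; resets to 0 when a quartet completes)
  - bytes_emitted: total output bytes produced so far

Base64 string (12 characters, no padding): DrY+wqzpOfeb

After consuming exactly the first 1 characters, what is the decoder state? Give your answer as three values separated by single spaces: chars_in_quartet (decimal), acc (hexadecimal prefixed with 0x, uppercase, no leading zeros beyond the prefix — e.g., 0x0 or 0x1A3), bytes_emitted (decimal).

Answer: 1 0x3 0

Derivation:
After char 0 ('D'=3): chars_in_quartet=1 acc=0x3 bytes_emitted=0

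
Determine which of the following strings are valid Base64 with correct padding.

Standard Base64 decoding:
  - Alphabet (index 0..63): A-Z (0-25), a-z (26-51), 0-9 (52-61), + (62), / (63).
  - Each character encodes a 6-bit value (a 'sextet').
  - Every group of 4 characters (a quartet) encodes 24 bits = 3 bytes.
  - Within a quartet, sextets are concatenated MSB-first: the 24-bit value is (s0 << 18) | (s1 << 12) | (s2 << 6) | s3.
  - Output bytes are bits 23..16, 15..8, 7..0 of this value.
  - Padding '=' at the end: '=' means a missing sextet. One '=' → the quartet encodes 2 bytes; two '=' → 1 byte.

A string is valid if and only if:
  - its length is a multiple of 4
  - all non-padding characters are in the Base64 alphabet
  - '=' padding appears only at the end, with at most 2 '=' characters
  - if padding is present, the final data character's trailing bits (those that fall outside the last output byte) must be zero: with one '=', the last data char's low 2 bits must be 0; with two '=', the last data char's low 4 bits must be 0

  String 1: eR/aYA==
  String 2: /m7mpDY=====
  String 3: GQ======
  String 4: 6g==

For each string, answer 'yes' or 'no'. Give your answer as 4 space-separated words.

String 1: 'eR/aYA==' → valid
String 2: '/m7mpDY=====' → invalid (5 pad chars (max 2))
String 3: 'GQ======' → invalid (6 pad chars (max 2))
String 4: '6g==' → valid

Answer: yes no no yes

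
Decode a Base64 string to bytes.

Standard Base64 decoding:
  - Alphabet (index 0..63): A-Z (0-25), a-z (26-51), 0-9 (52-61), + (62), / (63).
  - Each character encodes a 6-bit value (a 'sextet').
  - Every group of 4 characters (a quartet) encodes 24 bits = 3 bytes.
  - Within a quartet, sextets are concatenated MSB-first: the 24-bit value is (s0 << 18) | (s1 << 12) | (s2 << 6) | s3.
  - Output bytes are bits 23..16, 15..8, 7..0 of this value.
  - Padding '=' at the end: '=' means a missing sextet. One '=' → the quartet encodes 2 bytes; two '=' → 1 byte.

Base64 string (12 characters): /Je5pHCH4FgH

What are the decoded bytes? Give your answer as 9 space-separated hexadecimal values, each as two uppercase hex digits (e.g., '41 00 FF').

After char 0 ('/'=63): chars_in_quartet=1 acc=0x3F bytes_emitted=0
After char 1 ('J'=9): chars_in_quartet=2 acc=0xFC9 bytes_emitted=0
After char 2 ('e'=30): chars_in_quartet=3 acc=0x3F25E bytes_emitted=0
After char 3 ('5'=57): chars_in_quartet=4 acc=0xFC97B9 -> emit FC 97 B9, reset; bytes_emitted=3
After char 4 ('p'=41): chars_in_quartet=1 acc=0x29 bytes_emitted=3
After char 5 ('H'=7): chars_in_quartet=2 acc=0xA47 bytes_emitted=3
After char 6 ('C'=2): chars_in_quartet=3 acc=0x291C2 bytes_emitted=3
After char 7 ('H'=7): chars_in_quartet=4 acc=0xA47087 -> emit A4 70 87, reset; bytes_emitted=6
After char 8 ('4'=56): chars_in_quartet=1 acc=0x38 bytes_emitted=6
After char 9 ('F'=5): chars_in_quartet=2 acc=0xE05 bytes_emitted=6
After char 10 ('g'=32): chars_in_quartet=3 acc=0x38160 bytes_emitted=6
After char 11 ('H'=7): chars_in_quartet=4 acc=0xE05807 -> emit E0 58 07, reset; bytes_emitted=9

Answer: FC 97 B9 A4 70 87 E0 58 07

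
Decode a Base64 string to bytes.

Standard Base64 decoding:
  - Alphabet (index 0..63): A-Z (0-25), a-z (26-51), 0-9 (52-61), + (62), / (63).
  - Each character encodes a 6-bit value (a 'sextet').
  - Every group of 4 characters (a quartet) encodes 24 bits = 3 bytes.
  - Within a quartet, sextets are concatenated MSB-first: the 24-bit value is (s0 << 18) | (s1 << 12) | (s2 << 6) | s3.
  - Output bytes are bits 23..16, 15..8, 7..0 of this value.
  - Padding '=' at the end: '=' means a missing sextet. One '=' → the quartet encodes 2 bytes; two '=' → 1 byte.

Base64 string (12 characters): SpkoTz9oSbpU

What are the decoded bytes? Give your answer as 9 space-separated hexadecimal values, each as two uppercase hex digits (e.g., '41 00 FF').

Answer: 4A 99 28 4F 3F 68 49 BA 54

Derivation:
After char 0 ('S'=18): chars_in_quartet=1 acc=0x12 bytes_emitted=0
After char 1 ('p'=41): chars_in_quartet=2 acc=0x4A9 bytes_emitted=0
After char 2 ('k'=36): chars_in_quartet=3 acc=0x12A64 bytes_emitted=0
After char 3 ('o'=40): chars_in_quartet=4 acc=0x4A9928 -> emit 4A 99 28, reset; bytes_emitted=3
After char 4 ('T'=19): chars_in_quartet=1 acc=0x13 bytes_emitted=3
After char 5 ('z'=51): chars_in_quartet=2 acc=0x4F3 bytes_emitted=3
After char 6 ('9'=61): chars_in_quartet=3 acc=0x13CFD bytes_emitted=3
After char 7 ('o'=40): chars_in_quartet=4 acc=0x4F3F68 -> emit 4F 3F 68, reset; bytes_emitted=6
After char 8 ('S'=18): chars_in_quartet=1 acc=0x12 bytes_emitted=6
After char 9 ('b'=27): chars_in_quartet=2 acc=0x49B bytes_emitted=6
After char 10 ('p'=41): chars_in_quartet=3 acc=0x126E9 bytes_emitted=6
After char 11 ('U'=20): chars_in_quartet=4 acc=0x49BA54 -> emit 49 BA 54, reset; bytes_emitted=9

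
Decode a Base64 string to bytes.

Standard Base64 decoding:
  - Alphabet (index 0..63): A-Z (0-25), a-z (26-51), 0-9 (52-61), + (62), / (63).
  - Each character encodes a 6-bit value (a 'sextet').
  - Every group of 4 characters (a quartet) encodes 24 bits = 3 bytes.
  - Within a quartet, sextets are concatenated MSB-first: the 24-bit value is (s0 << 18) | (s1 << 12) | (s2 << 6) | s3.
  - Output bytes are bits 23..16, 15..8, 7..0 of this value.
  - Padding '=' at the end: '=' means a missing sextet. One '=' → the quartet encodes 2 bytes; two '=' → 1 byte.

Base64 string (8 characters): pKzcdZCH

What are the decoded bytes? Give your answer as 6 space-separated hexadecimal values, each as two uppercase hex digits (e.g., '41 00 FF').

After char 0 ('p'=41): chars_in_quartet=1 acc=0x29 bytes_emitted=0
After char 1 ('K'=10): chars_in_quartet=2 acc=0xA4A bytes_emitted=0
After char 2 ('z'=51): chars_in_quartet=3 acc=0x292B3 bytes_emitted=0
After char 3 ('c'=28): chars_in_quartet=4 acc=0xA4ACDC -> emit A4 AC DC, reset; bytes_emitted=3
After char 4 ('d'=29): chars_in_quartet=1 acc=0x1D bytes_emitted=3
After char 5 ('Z'=25): chars_in_quartet=2 acc=0x759 bytes_emitted=3
After char 6 ('C'=2): chars_in_quartet=3 acc=0x1D642 bytes_emitted=3
After char 7 ('H'=7): chars_in_quartet=4 acc=0x759087 -> emit 75 90 87, reset; bytes_emitted=6

Answer: A4 AC DC 75 90 87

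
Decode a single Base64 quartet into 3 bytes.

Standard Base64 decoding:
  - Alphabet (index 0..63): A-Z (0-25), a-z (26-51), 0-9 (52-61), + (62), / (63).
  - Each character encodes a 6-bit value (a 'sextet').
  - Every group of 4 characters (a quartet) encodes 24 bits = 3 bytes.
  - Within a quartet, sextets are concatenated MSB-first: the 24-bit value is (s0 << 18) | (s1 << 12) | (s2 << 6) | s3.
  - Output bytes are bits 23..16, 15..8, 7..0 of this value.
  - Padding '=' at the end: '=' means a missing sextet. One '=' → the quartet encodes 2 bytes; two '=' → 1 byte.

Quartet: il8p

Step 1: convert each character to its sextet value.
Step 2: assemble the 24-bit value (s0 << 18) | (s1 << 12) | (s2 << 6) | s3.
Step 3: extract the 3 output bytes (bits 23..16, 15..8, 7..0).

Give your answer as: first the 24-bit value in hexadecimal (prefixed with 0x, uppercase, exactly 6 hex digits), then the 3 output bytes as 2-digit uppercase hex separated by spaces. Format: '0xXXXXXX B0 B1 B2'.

Answer: 0x8A5F29 8A 5F 29

Derivation:
Sextets: i=34, l=37, 8=60, p=41
24-bit: (34<<18) | (37<<12) | (60<<6) | 41
      = 0x880000 | 0x025000 | 0x000F00 | 0x000029
      = 0x8A5F29
Bytes: (v>>16)&0xFF=8A, (v>>8)&0xFF=5F, v&0xFF=29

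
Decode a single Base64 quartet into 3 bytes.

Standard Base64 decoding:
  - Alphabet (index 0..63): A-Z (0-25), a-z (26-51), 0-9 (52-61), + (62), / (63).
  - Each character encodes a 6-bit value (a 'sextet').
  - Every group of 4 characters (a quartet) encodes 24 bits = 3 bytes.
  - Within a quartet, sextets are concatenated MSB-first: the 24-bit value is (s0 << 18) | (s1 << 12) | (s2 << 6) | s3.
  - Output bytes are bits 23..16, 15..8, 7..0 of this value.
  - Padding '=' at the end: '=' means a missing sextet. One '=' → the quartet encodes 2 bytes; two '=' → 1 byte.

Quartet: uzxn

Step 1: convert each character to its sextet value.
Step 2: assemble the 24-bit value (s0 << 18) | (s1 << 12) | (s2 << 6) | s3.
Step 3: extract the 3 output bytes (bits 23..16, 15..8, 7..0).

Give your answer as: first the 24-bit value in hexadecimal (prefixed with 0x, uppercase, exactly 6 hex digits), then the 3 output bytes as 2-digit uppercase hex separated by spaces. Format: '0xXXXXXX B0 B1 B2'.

Sextets: u=46, z=51, x=49, n=39
24-bit: (46<<18) | (51<<12) | (49<<6) | 39
      = 0xB80000 | 0x033000 | 0x000C40 | 0x000027
      = 0xBB3C67
Bytes: (v>>16)&0xFF=BB, (v>>8)&0xFF=3C, v&0xFF=67

Answer: 0xBB3C67 BB 3C 67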